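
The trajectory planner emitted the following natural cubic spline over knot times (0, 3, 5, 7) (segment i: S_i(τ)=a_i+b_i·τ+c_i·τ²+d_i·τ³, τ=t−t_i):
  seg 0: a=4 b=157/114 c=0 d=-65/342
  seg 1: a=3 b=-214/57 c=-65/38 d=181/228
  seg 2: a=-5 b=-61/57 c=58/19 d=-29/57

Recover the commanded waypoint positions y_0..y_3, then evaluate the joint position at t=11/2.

y_0=4 y_1=3 y_2=-5 y_3=1
S(11/2) = -735/152

y_0 = S_0(0) = a_0 = 4
y_1 = S_1(0) = a_1 = 3
y_2 = S_2(0) = a_2 = -5
y_3 = S_2(2) = 1
t_q=11/2 is in segment 2 (τ=1/2); S_2(τ)=-735/152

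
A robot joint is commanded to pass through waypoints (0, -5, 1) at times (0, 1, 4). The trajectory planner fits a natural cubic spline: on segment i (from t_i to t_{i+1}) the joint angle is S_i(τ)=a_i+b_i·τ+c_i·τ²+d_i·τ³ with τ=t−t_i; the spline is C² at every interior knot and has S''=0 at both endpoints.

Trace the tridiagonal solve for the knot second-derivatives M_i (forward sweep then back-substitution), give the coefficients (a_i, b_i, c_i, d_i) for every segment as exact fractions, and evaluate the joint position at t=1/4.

Δ: Δ0=-5, Δ1=2
row 1: diag=8, rhs=42; c'=3/8, d'=21/4
back: M1=21/4
M: M0=0, M1=21/4, M2=0
seg 0: a=0, c=M0/2=0, d=(M1−M0)/(6·1)=7/8, b=Δ0−h0·(2M0+M1)/6=-47/8
seg 1: a=-5, c=M1/2=21/8, d=(M2−M1)/(6·3)=-7/24, b=Δ1−h1·(2M1+M2)/6=-13/4
t_q=1/4 → seg 0, τ=1/4; S=0+-47/8·τ+0·τ²+7/8·τ³=-745/512

  seg 0: a=0 b=-47/8 c=0 d=7/8
  seg 1: a=-5 b=-13/4 c=21/8 d=-7/24
S(1/4) = -745/512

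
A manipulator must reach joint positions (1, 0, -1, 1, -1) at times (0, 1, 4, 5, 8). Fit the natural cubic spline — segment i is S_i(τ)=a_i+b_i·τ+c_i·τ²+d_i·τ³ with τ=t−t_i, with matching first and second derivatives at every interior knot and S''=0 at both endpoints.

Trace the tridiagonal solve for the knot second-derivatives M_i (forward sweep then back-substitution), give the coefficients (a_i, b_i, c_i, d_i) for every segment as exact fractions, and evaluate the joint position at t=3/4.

Δ: Δ0=-1, Δ1=-1/3, Δ2=2, Δ3=-2/3
row 1: diag=8, rhs=4; c'=3/8, d'=1/2
row 2: denom=8−3·3/8=55/8; d'=(14−3·1/2)/(55/8)=20/11
row 3: denom=8−1·8/55=432/55; d'=(-16−1·20/11)/(432/55)=-245/108
back: M3=-245/108
back: M2=20/11−8/55·-245/108=58/27
back: M1=1/2−3/8·58/27=-11/36
M: M0=0, M1=-11/36, M2=58/27, M3=-245/108, M4=0
seg 0: a=1, c=M0/2=0, d=(M1−M0)/(6·1)=-11/216, b=Δ0−h0·(2M0+M1)/6=-205/216
seg 1: a=0, c=M1/2=-11/72, d=(M2−M1)/(6·3)=265/1944, b=Δ1−h1·(2M1+M2)/6=-119/108
seg 2: a=-1, c=M2/2=29/27, d=(M3−M2)/(6·1)=-53/72, b=Δ2−h2·(2M2+M3)/6=359/216
seg 3: a=1, c=M3/2=-245/216, d=(M4−M3)/(6·3)=245/1944, b=Δ3−h3·(2M3+M4)/6=173/108
t_q=3/4 → seg 0, τ=3/4; S=1+-205/216·τ+0·τ²+-11/216·τ³=1229/4608

  seg 0: a=1 b=-205/216 c=0 d=-11/216
  seg 1: a=0 b=-119/108 c=-11/72 d=265/1944
  seg 2: a=-1 b=359/216 c=29/27 d=-53/72
  seg 3: a=1 b=173/108 c=-245/216 d=245/1944
S(3/4) = 1229/4608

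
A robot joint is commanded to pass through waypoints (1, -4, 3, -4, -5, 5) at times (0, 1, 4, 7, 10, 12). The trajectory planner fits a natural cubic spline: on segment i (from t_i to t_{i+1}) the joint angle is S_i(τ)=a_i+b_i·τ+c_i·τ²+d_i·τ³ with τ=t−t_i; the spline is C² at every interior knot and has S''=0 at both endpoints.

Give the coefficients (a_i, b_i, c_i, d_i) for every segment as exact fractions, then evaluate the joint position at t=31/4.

  seg 0: a=1 b=-18461/2979 c=0 d=3566/2979
  seg 1: a=-4 b=-7763/2979 c=3566/993 d=-17380/26811
  seg 2: a=3 b=4285/2979 c=-6682/2979 d=8810/26811
  seg 3: a=-4 b=-9377/2979 c=2128/2979 d=2000/26811
  seg 4: a=-5 b=9391/2979 c=1376/993 d=-688/2979
S(31/4) = -1962/331

Δ: Δ0=-5, Δ1=7/3, Δ2=-7/3, Δ3=-1/3, Δ4=5
row 1: diag=8, rhs=44; c'=3/8, d'=11/2
row 2: denom=12−3·3/8=87/8; d'=(-28−3·11/2)/(87/8)=-356/87
row 3: denom=12−3·8/29=324/29; d'=(12−3·-356/87)/(324/29)=176/81
row 4: denom=10−3·29/108=331/36; d'=(32−3·176/81)/(331/36)=2752/993
back: M4=2752/993
back: M3=176/81−29/108·2752/993=4256/2979
back: M2=-356/87−8/29·4256/2979=-13364/2979
back: M1=11/2−3/8·-13364/2979=7132/993
M: M0=0, M1=7132/993, M2=-13364/2979, M3=4256/2979, M4=2752/993, M5=0
seg 0: a=1, c=M0/2=0, d=(M1−M0)/(6·1)=3566/2979, b=Δ0−h0·(2M0+M1)/6=-18461/2979
seg 1: a=-4, c=M1/2=3566/993, d=(M2−M1)/(6·3)=-17380/26811, b=Δ1−h1·(2M1+M2)/6=-7763/2979
seg 2: a=3, c=M2/2=-6682/2979, d=(M3−M2)/(6·3)=8810/26811, b=Δ2−h2·(2M2+M3)/6=4285/2979
seg 3: a=-4, c=M3/2=2128/2979, d=(M4−M3)/(6·3)=2000/26811, b=Δ3−h3·(2M3+M4)/6=-9377/2979
seg 4: a=-5, c=M4/2=1376/993, d=(M5−M4)/(6·2)=-688/2979, b=Δ4−h4·(2M4+M5)/6=9391/2979
t_q=31/4 → seg 3, τ=3/4; S=-4+-9377/2979·τ+2128/2979·τ²+2000/26811·τ³=-1962/331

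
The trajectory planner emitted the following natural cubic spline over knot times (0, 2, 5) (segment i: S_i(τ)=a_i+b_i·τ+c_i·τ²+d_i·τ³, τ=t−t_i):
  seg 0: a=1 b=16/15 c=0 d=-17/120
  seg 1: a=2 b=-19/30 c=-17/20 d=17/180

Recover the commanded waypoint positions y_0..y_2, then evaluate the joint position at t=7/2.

y_0=1 y_1=2 y_2=-5
S(7/2) = -87/160

y_0 = S_0(0) = a_0 = 1
y_1 = S_1(0) = a_1 = 2
y_2 = S_1(3) = -5
t_q=7/2 is in segment 1 (τ=3/2); S_1(τ)=-87/160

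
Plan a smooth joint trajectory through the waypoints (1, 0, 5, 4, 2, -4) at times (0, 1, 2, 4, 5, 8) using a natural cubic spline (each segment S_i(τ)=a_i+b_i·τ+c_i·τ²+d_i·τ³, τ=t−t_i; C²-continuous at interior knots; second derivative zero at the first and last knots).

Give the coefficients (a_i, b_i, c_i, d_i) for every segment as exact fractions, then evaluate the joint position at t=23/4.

  seg 0: a=1 b=-5375/1906 c=0 d=3469/1906
  seg 1: a=0 b=2516/953 c=10407/1906 d=-5909/1906
  seg 2: a=5 b=8119/1906 c=-3660/953 d=696/953
  seg 3: a=4 b=-4457/1906 c=516/953 d=-387/1906
  seg 4: a=2 b=-1777/953 c=-129/1906 d=43/5718
S(23/4) = 69119/121984

Δ: Δ0=-1, Δ1=5, Δ2=-1/2, Δ3=-2, Δ4=-2
row 1: diag=4, rhs=36; c'=1/4, d'=9
row 2: denom=6−1·1/4=23/4; d'=(-33−1·9)/(23/4)=-168/23
row 3: denom=6−2·8/23=122/23; d'=(-9−2·-168/23)/(122/23)=129/122
row 4: denom=8−1·23/122=953/122; d'=(0−1·129/122)/(953/122)=-129/953
back: M4=-129/953
back: M3=129/122−23/122·-129/953=1032/953
back: M2=-168/23−8/23·1032/953=-7320/953
back: M1=9−1/4·-7320/953=10407/953
M: M0=0, M1=10407/953, M2=-7320/953, M3=1032/953, M4=-129/953, M5=0
seg 0: a=1, c=M0/2=0, d=(M1−M0)/(6·1)=3469/1906, b=Δ0−h0·(2M0+M1)/6=-5375/1906
seg 1: a=0, c=M1/2=10407/1906, d=(M2−M1)/(6·1)=-5909/1906, b=Δ1−h1·(2M1+M2)/6=2516/953
seg 2: a=5, c=M2/2=-3660/953, d=(M3−M2)/(6·2)=696/953, b=Δ2−h2·(2M2+M3)/6=8119/1906
seg 3: a=4, c=M3/2=516/953, d=(M4−M3)/(6·1)=-387/1906, b=Δ3−h3·(2M3+M4)/6=-4457/1906
seg 4: a=2, c=M4/2=-129/1906, d=(M5−M4)/(6·3)=43/5718, b=Δ4−h4·(2M4+M5)/6=-1777/953
t_q=23/4 → seg 4, τ=3/4; S=2+-1777/953·τ+-129/1906·τ²+43/5718·τ³=69119/121984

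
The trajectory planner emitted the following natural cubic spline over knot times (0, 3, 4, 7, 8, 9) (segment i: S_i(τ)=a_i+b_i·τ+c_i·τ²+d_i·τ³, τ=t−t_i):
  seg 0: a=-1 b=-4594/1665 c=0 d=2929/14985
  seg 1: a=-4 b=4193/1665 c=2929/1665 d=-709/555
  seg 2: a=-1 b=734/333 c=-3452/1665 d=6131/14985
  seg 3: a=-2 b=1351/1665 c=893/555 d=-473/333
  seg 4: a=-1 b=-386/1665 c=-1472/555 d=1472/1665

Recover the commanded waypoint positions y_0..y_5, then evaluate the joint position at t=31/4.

y_0 = S_0(0) = a_0 = -1
y_1 = S_1(0) = a_1 = -4
y_2 = S_2(0) = a_2 = -1
y_3 = S_3(0) = a_3 = -2
y_4 = S_4(0) = a_4 = -1
y_5 = S_4(1) = -3
t_q=31/4 is in segment 3 (τ=3/4); S_3(τ)=-38561/35520

y_0=-1 y_1=-4 y_2=-1 y_3=-2 y_4=-1 y_5=-3
S(31/4) = -38561/35520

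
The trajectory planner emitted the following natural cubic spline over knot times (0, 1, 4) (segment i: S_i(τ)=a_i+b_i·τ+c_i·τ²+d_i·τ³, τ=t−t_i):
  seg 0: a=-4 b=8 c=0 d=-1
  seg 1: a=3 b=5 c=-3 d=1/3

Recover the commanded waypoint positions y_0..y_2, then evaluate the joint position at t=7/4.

y_0=-4 y_1=3 y_2=0
S(7/4) = 333/64

y_0 = S_0(0) = a_0 = -4
y_1 = S_1(0) = a_1 = 3
y_2 = S_1(3) = 0
t_q=7/4 is in segment 1 (τ=3/4); S_1(τ)=333/64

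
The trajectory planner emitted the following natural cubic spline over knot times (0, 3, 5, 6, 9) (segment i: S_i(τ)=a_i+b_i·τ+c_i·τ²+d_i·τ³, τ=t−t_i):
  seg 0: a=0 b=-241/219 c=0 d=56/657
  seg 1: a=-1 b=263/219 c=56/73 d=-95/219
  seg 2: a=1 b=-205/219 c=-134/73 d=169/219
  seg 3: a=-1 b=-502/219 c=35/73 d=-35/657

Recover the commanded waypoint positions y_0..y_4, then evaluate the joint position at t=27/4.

y_0 = S_0(0) = a_0 = 0
y_1 = S_1(0) = a_1 = -1
y_2 = S_2(0) = a_2 = 1
y_3 = S_3(0) = a_3 = -1
y_4 = S_3(3) = -5
t_q=27/4 is in segment 3 (τ=3/4); S_3(τ)=-11549/4672

y_0=0 y_1=-1 y_2=1 y_3=-1 y_4=-5
S(27/4) = -11549/4672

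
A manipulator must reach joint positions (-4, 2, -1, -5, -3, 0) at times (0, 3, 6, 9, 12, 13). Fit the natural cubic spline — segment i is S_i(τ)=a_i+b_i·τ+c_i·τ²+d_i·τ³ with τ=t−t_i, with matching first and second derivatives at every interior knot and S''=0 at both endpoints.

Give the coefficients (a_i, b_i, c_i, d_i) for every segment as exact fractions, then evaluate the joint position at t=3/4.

  seg 0: a=-4 b=3334/1209 c=0 d=-916/10881
  seg 1: a=2 b=586/1209 c=-916/1209 d=953/10881
  seg 2: a=-1 b=-2051/1209 c=37/1209 d=328/10881
  seg 3: a=-5 b=-65/93 c=365/1209 d=556/10881
  seg 4: a=-3 b=3013/1209 c=307/403 d=-307/1209
S(3/4) = -12685/6448

Δ: Δ0=2, Δ1=-1, Δ2=-4/3, Δ3=2/3, Δ4=3
row 1: diag=12, rhs=-18; c'=1/4, d'=-3/2
row 2: denom=12−3·1/4=45/4; d'=(-2−3·-3/2)/(45/4)=2/9
row 3: denom=12−3·4/15=56/5; d'=(12−3·2/9)/(56/5)=85/84
row 4: denom=8−3·15/56=403/56; d'=(14−3·85/84)/(403/56)=614/403
back: M4=614/403
back: M3=85/84−15/56·614/403=730/1209
back: M2=2/9−4/15·730/1209=74/1209
back: M1=-3/2−1/4·74/1209=-1832/1209
M: M0=0, M1=-1832/1209, M2=74/1209, M3=730/1209, M4=614/403, M5=0
seg 0: a=-4, c=M0/2=0, d=(M1−M0)/(6·3)=-916/10881, b=Δ0−h0·(2M0+M1)/6=3334/1209
seg 1: a=2, c=M1/2=-916/1209, d=(M2−M1)/(6·3)=953/10881, b=Δ1−h1·(2M1+M2)/6=586/1209
seg 2: a=-1, c=M2/2=37/1209, d=(M3−M2)/(6·3)=328/10881, b=Δ2−h2·(2M2+M3)/6=-2051/1209
seg 3: a=-5, c=M3/2=365/1209, d=(M4−M3)/(6·3)=556/10881, b=Δ3−h3·(2M3+M4)/6=-65/93
seg 4: a=-3, c=M4/2=307/403, d=(M5−M4)/(6·1)=-307/1209, b=Δ4−h4·(2M4+M5)/6=3013/1209
t_q=3/4 → seg 0, τ=3/4; S=-4+3334/1209·τ+0·τ²+-916/10881·τ³=-12685/6448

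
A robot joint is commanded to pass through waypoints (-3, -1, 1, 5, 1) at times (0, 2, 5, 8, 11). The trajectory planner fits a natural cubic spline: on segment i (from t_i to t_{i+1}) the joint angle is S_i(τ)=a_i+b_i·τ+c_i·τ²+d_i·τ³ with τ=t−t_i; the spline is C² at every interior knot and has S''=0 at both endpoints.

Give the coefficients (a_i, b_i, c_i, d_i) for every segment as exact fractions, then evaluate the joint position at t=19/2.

Δ: Δ0=1, Δ1=2/3, Δ2=4/3, Δ3=-4/3
row 1: diag=10, rhs=-2; c'=3/10, d'=-1/5
row 2: denom=12−3·3/10=111/10; d'=(4−3·-1/5)/(111/10)=46/111
row 3: denom=12−3·10/37=414/37; d'=(-16−3·46/111)/(414/37)=-319/207
back: M3=-319/207
back: M2=46/111−10/37·-319/207=172/207
back: M1=-1/5−3/10·172/207=-31/69
M: M0=0, M1=-31/69, M2=172/207, M3=-319/207, M4=0
seg 0: a=-3, c=M0/2=0, d=(M1−M0)/(6·2)=-31/828, b=Δ0−h0·(2M0+M1)/6=238/207
seg 1: a=-1, c=M1/2=-31/138, d=(M2−M1)/(6·3)=265/3726, b=Δ1−h1·(2M1+M2)/6=145/207
seg 2: a=1, c=M2/2=86/207, d=(M3−M2)/(6·3)=-491/3726, b=Δ2−h2·(2M2+M3)/6=527/414
seg 3: a=5, c=M3/2=-319/414, d=(M4−M3)/(6·3)=319/3726, b=Δ3−h3·(2M3+M4)/6=43/207
t_q=19/2 → seg 3, τ=3/2; S=5+43/207·τ+-319/414·τ²+319/3726·τ³=1423/368

  seg 0: a=-3 b=238/207 c=0 d=-31/828
  seg 1: a=-1 b=145/207 c=-31/138 d=265/3726
  seg 2: a=1 b=527/414 c=86/207 d=-491/3726
  seg 3: a=5 b=43/207 c=-319/414 d=319/3726
S(19/2) = 1423/368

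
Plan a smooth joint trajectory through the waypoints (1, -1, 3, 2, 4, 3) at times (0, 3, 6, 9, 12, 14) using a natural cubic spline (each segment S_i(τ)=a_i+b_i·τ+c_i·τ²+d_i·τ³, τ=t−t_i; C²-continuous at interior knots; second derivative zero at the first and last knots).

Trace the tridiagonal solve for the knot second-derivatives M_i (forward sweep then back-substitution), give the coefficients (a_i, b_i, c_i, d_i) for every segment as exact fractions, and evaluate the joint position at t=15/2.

Δ: Δ0=-2/3, Δ1=4/3, Δ2=-1/3, Δ3=2/3, Δ4=-1/2
row 1: diag=12, rhs=12; c'=1/4, d'=1
row 2: denom=12−3·1/4=45/4; d'=(-10−3·1)/(45/4)=-52/45
row 3: denom=12−3·4/15=56/5; d'=(6−3·-52/45)/(56/5)=71/84
row 4: denom=10−3·15/56=515/56; d'=(-7−3·71/84)/(515/56)=-534/515
back: M4=-534/515
back: M3=71/84−15/56·-534/515=347/309
back: M2=-52/45−4/15·347/309=-2248/1545
back: M1=1−1/4·-2248/1545=2107/1545
M: M0=0, M1=2107/1545, M2=-2248/1545, M3=347/309, M4=-534/515, M5=0
seg 0: a=1, c=M0/2=0, d=(M1−M0)/(6·3)=2107/27810, b=Δ0−h0·(2M0+M1)/6=-1389/1030
seg 1: a=-1, c=M1/2=2107/3090, d=(M2−M1)/(6·3)=-871/5562, b=Δ1−h1·(2M1+M2)/6=359/515
seg 2: a=3, c=M2/2=-1124/1545, d=(M3−M2)/(6·3)=3983/27810, b=Δ2−h2·(2M2+M3)/6=577/1030
seg 3: a=2, c=M3/2=347/618, d=(M4−M3)/(6·3)=-3337/27810, b=Δ3−h3·(2M3+M4)/6=32/515
seg 4: a=4, c=M4/2=-267/515, d=(M5−M4)/(6·2)=89/1030, b=Δ4−h4·(2M4+M5)/6=197/1030
t_q=15/2 → seg 2, τ=3/2; S=3+577/1030·τ+-1124/1545·τ²+3983/27810·τ³=22139/8240

  seg 0: a=1 b=-1389/1030 c=0 d=2107/27810
  seg 1: a=-1 b=359/515 c=2107/3090 d=-871/5562
  seg 2: a=3 b=577/1030 c=-1124/1545 d=3983/27810
  seg 3: a=2 b=32/515 c=347/618 d=-3337/27810
  seg 4: a=4 b=197/1030 c=-267/515 d=89/1030
S(15/2) = 22139/8240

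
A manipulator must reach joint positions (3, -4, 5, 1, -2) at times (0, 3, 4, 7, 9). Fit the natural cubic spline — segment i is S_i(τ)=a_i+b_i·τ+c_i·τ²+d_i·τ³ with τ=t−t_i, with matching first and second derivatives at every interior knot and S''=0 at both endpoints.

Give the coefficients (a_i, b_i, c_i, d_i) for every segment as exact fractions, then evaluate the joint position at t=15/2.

  seg 0: a=3 b=-2683/372 c=0 d=605/1116
  seg 1: a=-4 b=1381/186 c=605/124 d=-1229/372
  seg 2: a=5 b=2705/372 c=-156/31 d=805/1116
  seg 3: a=1 b=-641/186 c=181/124 d=-181/744
S(15/2) = -771/1984

Δ: Δ0=-7/3, Δ1=9, Δ2=-4/3, Δ3=-3/2
row 1: diag=8, rhs=68; c'=1/8, d'=17/2
row 2: denom=8−1·1/8=63/8; d'=(-62−1·17/2)/(63/8)=-188/21
row 3: denom=10−3·8/21=62/7; d'=(-1−3·-188/21)/(62/7)=181/62
back: M3=181/62
back: M2=-188/21−8/21·181/62=-312/31
back: M1=17/2−1/8·-312/31=605/62
M: M0=0, M1=605/62, M2=-312/31, M3=181/62, M4=0
seg 0: a=3, c=M0/2=0, d=(M1−M0)/(6·3)=605/1116, b=Δ0−h0·(2M0+M1)/6=-2683/372
seg 1: a=-4, c=M1/2=605/124, d=(M2−M1)/(6·1)=-1229/372, b=Δ1−h1·(2M1+M2)/6=1381/186
seg 2: a=5, c=M2/2=-156/31, d=(M3−M2)/(6·3)=805/1116, b=Δ2−h2·(2M2+M3)/6=2705/372
seg 3: a=1, c=M3/2=181/124, d=(M4−M3)/(6·2)=-181/744, b=Δ3−h3·(2M3+M4)/6=-641/186
t_q=15/2 → seg 3, τ=1/2; S=1+-641/186·τ+181/124·τ²+-181/744·τ³=-771/1984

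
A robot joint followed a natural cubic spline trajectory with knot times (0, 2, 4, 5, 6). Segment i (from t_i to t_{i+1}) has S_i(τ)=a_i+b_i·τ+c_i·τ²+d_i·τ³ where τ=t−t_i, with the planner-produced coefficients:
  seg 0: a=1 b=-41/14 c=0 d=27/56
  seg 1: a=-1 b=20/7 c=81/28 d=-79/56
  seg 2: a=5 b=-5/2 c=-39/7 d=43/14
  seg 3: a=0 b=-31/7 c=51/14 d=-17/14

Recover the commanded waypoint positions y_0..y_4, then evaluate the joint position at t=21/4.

y_0 = S_0(0) = a_0 = 1
y_1 = S_1(0) = a_1 = -1
y_2 = S_2(0) = a_2 = 5
y_3 = S_3(0) = a_3 = 0
y_4 = S_3(1) = -2
t_q=21/4 is in segment 3 (τ=1/4); S_3(τ)=-115/128

y_0=1 y_1=-1 y_2=5 y_3=0 y_4=-2
S(21/4) = -115/128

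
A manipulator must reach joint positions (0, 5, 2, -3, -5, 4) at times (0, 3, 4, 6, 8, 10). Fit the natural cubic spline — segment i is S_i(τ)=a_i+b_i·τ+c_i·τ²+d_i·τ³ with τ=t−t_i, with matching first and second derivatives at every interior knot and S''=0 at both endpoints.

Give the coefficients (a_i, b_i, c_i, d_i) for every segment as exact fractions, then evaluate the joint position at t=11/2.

  seg 0: a=0 b=6712/1923 c=0 d=-1169/5769
  seg 1: a=5 b=-3809/1923 c=-1169/641 d=1547/1923
  seg 2: a=2 b=-6182/1923 c=378/641 d=-1787/15384
  seg 3: a=-3 b=-8653/3846 c=-275/2564 d=704/1923
  seg 4: a=-5 b=6593/3846 c=5357/2564 d=-5357/15384
S(11/2) = -77427/41024

Δ: Δ0=5/3, Δ1=-3, Δ2=-5/2, Δ3=-1, Δ4=9/2
row 1: diag=8, rhs=-28; c'=1/8, d'=-7/2
row 2: denom=6−1·1/8=47/8; d'=(3−1·-7/2)/(47/8)=52/47
row 3: denom=8−2·16/47=344/47; d'=(9−2·52/47)/(344/47)=319/344
row 4: denom=8−2·47/172=641/86; d'=(33−2·319/344)/(641/86)=5357/1282
back: M4=5357/1282
back: M3=319/344−47/172·5357/1282=-275/1282
back: M2=52/47−16/47·-275/1282=756/641
back: M1=-7/2−1/8·756/641=-2338/641
M: M0=0, M1=-2338/641, M2=756/641, M3=-275/1282, M4=5357/1282, M5=0
seg 0: a=0, c=M0/2=0, d=(M1−M0)/(6·3)=-1169/5769, b=Δ0−h0·(2M0+M1)/6=6712/1923
seg 1: a=5, c=M1/2=-1169/641, d=(M2−M1)/(6·1)=1547/1923, b=Δ1−h1·(2M1+M2)/6=-3809/1923
seg 2: a=2, c=M2/2=378/641, d=(M3−M2)/(6·2)=-1787/15384, b=Δ2−h2·(2M2+M3)/6=-6182/1923
seg 3: a=-3, c=M3/2=-275/2564, d=(M4−M3)/(6·2)=704/1923, b=Δ3−h3·(2M3+M4)/6=-8653/3846
seg 4: a=-5, c=M4/2=5357/2564, d=(M5−M4)/(6·2)=-5357/15384, b=Δ4−h4·(2M4+M5)/6=6593/3846
t_q=11/2 → seg 2, τ=3/2; S=2+-6182/1923·τ+378/641·τ²+-1787/15384·τ³=-77427/41024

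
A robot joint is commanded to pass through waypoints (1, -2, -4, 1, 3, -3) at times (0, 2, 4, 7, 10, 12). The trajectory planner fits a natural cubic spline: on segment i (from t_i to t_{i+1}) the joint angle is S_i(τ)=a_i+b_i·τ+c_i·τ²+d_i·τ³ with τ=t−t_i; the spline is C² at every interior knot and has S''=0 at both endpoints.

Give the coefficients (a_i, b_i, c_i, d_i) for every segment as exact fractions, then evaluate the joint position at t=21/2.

Δ: Δ0=-3/2, Δ1=-1, Δ2=5/3, Δ3=2/3, Δ4=-3
row 1: diag=8, rhs=3; c'=1/4, d'=3/8
row 2: denom=10−2·1/4=19/2; d'=(16−2·3/8)/(19/2)=61/38
row 3: denom=12−3·6/19=210/19; d'=(-6−3·61/38)/(210/19)=-137/140
row 4: denom=10−3·19/70=643/70; d'=(-22−3·-137/140)/(643/70)=-2669/1286
back: M4=-2669/1286
back: M3=-137/140−19/70·-2669/1286=-267/643
back: M2=61/38−6/19·-267/643=2233/1286
back: M1=3/8−1/4·2233/1286=-38/643
M: M0=0, M1=-38/643, M2=2233/1286, M3=-267/643, M4=-2669/1286, M5=0
seg 0: a=1, c=M0/2=0, d=(M1−M0)/(6·2)=-19/3858, b=Δ0−h0·(2M0+M1)/6=-5711/3858
seg 1: a=-2, c=M1/2=-19/643, d=(M2−M1)/(6·2)=2309/15432, b=Δ1−h1·(2M1+M2)/6=-5939/3858
seg 2: a=-4, c=M2/2=2233/2572, d=(M3−M2)/(6·3)=-2767/23148, b=Δ2−h2·(2M2+M3)/6=266/1929
seg 3: a=1, c=M3/2=-267/1286, d=(M4−M3)/(6·3)=-2135/23148, b=Δ3−h3·(2M3+M4)/6=16355/7716
seg 4: a=3, c=M4/2=-2669/2572, d=(M5−M4)/(6·2)=2669/15432, b=Δ4−h4·(2M4+M5)/6=-3118/1929
t_q=21/2 → seg 4, τ=1/2; S=3+-3118/1929·τ+-2669/2572·τ²+2669/15432·τ³=80411/41152

  seg 0: a=1 b=-5711/3858 c=0 d=-19/3858
  seg 1: a=-2 b=-5939/3858 c=-19/643 d=2309/15432
  seg 2: a=-4 b=266/1929 c=2233/2572 d=-2767/23148
  seg 3: a=1 b=16355/7716 c=-267/1286 d=-2135/23148
  seg 4: a=3 b=-3118/1929 c=-2669/2572 d=2669/15432
S(21/2) = 80411/41152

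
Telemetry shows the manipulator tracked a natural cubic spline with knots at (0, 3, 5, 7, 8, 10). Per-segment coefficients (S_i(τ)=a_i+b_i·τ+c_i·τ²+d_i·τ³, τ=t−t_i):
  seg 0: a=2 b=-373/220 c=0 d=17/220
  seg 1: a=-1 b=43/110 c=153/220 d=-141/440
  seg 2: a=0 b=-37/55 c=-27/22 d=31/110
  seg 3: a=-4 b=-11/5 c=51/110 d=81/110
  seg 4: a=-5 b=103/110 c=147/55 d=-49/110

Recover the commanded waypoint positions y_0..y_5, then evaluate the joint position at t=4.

y_0 = S_0(0) = a_0 = 2
y_1 = S_1(0) = a_1 = -1
y_2 = S_2(0) = a_2 = 0
y_3 = S_3(0) = a_3 = -4
y_4 = S_4(0) = a_4 = -5
y_5 = S_4(2) = 4
t_q=4 is in segment 1 (τ=1); S_1(τ)=-103/440

y_0=2 y_1=-1 y_2=0 y_3=-4 y_4=-5 y_5=4
S(4) = -103/440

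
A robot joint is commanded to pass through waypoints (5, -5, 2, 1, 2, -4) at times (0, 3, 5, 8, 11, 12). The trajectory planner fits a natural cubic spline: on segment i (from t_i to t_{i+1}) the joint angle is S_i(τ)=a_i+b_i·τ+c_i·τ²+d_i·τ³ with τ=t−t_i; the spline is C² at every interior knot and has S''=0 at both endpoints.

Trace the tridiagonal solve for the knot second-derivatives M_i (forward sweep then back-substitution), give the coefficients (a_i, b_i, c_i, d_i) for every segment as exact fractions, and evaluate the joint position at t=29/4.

Δ: Δ0=-10/3, Δ1=7/2, Δ2=-1/3, Δ3=1/3, Δ4=-6
row 1: diag=10, rhs=41; c'=1/5, d'=41/10
row 2: denom=10−2·1/5=48/5; d'=(-23−2·41/10)/(48/5)=-13/4
row 3: denom=12−3·5/16=177/16; d'=(4−3·-13/4)/(177/16)=220/177
row 4: denom=8−3·16/59=424/59; d'=(-38−3·220/177)/(424/59)=-1231/212
back: M4=-1231/212
back: M3=220/177−16/59·-1231/212=448/159
back: M2=-13/4−5/16·448/159=-2627/636
back: M1=41/10−1/5·-2627/636=3133/636
M: M0=0, M1=3133/636, M2=-2627/636, M3=448/159, M4=-1231/212, M5=0
seg 0: a=5, c=M0/2=0, d=(M1−M0)/(6·3)=3133/11448, b=Δ0−h0·(2M0+M1)/6=-7373/1272
seg 1: a=-5, c=M1/2=3133/1272, d=(M2−M1)/(6·2)=-40/53, b=Δ1−h1·(2M1+M2)/6=1013/636
seg 2: a=2, c=M2/2=-2627/1272, d=(M3−M2)/(6·3)=491/1272, b=Δ2−h2·(2M2+M3)/6=1519/636
seg 3: a=1, c=M3/2=224/159, d=(M4−M3)/(6·3)=-5485/11448, b=Δ3−h3·(2M3+M4)/6=533/1272
seg 4: a=2, c=M4/2=-1231/424, d=(M5−M4)/(6·1)=1231/1272, b=Δ4−h4·(2M4+M5)/6=-2585/636
t_q=29/4 → seg 2, τ=9/4; S=2+1519/636·τ+-2627/1272·τ²+491/1272·τ³=35693/27136

  seg 0: a=5 b=-7373/1272 c=0 d=3133/11448
  seg 1: a=-5 b=1013/636 c=3133/1272 d=-40/53
  seg 2: a=2 b=1519/636 c=-2627/1272 d=491/1272
  seg 3: a=1 b=533/1272 c=224/159 d=-5485/11448
  seg 4: a=2 b=-2585/636 c=-1231/424 d=1231/1272
S(29/4) = 35693/27136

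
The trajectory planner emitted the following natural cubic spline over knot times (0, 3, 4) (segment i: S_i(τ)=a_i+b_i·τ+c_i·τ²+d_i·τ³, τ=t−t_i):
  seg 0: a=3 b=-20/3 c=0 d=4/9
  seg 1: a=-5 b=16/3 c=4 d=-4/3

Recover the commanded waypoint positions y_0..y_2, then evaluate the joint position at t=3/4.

y_0 = S_0(0) = a_0 = 3
y_1 = S_1(0) = a_1 = -5
y_2 = S_1(1) = 3
t_q=3/4 is in segment 0 (τ=3/4); S_0(τ)=-29/16

y_0=3 y_1=-5 y_2=3
S(3/4) = -29/16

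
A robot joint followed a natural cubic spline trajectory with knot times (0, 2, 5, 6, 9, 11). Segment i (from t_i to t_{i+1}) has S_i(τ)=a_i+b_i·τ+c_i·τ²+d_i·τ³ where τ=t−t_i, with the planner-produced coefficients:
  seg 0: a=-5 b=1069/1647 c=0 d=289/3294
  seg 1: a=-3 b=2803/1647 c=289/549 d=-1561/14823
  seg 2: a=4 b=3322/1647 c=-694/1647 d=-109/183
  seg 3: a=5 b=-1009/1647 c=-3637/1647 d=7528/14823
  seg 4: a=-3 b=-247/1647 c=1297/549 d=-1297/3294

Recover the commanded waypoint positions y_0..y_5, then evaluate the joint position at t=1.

y_0=-5 y_1=-3 y_2=4 y_3=5 y_4=-3 y_5=3
S(1) = -4681/1098

y_0 = S_0(0) = a_0 = -5
y_1 = S_1(0) = a_1 = -3
y_2 = S_2(0) = a_2 = 4
y_3 = S_3(0) = a_3 = 5
y_4 = S_4(0) = a_4 = -3
y_5 = S_4(2) = 3
t_q=1 is in segment 0 (τ=1); S_0(τ)=-4681/1098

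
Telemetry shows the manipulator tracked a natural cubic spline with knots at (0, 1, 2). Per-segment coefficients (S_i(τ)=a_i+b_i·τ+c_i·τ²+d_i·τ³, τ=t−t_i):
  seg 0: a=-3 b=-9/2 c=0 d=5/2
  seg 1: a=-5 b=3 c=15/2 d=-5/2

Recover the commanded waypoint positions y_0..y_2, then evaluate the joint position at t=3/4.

y_0 = S_0(0) = a_0 = -3
y_1 = S_1(0) = a_1 = -5
y_2 = S_1(1) = 3
t_q=3/4 is in segment 0 (τ=3/4); S_0(τ)=-681/128

y_0=-3 y_1=-5 y_2=3
S(3/4) = -681/128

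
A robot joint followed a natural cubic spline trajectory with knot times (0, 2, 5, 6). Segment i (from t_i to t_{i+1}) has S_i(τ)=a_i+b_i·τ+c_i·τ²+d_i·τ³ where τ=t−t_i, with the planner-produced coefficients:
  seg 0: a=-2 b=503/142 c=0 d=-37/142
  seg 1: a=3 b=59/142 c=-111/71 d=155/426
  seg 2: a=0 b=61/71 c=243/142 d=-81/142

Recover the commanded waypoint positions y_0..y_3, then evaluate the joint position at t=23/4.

y_0=-2 y_1=3 y_2=0 y_3=2
S(23/4) = 12417/9088

y_0 = S_0(0) = a_0 = -2
y_1 = S_1(0) = a_1 = 3
y_2 = S_2(0) = a_2 = 0
y_3 = S_2(1) = 2
t_q=23/4 is in segment 2 (τ=3/4); S_2(τ)=12417/9088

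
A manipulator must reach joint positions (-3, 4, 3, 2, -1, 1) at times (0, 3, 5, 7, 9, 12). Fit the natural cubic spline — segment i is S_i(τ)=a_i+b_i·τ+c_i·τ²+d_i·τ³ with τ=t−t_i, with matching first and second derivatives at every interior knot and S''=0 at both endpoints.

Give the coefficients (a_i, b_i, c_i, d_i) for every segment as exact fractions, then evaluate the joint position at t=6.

Δ: Δ0=7/3, Δ1=-1/2, Δ2=-1/2, Δ3=-3/2, Δ4=2/3
row 1: diag=10, rhs=-17; c'=1/5, d'=-17/10
row 2: denom=8−2·1/5=38/5; d'=(0−2·-17/10)/(38/5)=17/38
row 3: denom=8−2·5/19=142/19; d'=(-6−2·17/38)/(142/19)=-131/142
row 4: denom=10−2·19/71=672/71; d'=(13−2·-131/142)/(672/71)=527/336
back: M4=527/336
back: M3=-131/142−19/71·527/336=-451/336
back: M2=17/38−5/19·-451/336=269/336
back: M1=-17/10−1/5·269/336=-625/336
M: M0=0, M1=-625/336, M2=269/336, M3=-451/336, M4=527/336, M5=0
seg 0: a=-3, c=M0/2=0, d=(M1−M0)/(6·3)=-625/6048, b=Δ0−h0·(2M0+M1)/6=731/224
seg 1: a=4, c=M1/2=-625/672, d=(M2−M1)/(6·2)=149/672, b=Δ1−h1·(2M1+M2)/6=53/112
seg 2: a=3, c=M2/2=269/672, d=(M3−M2)/(6·2)=-5/28, b=Δ2−h2·(2M2+M3)/6=-197/336
seg 3: a=2, c=M3/2=-451/672, d=(M4−M3)/(6·2)=163/672, b=Δ3−h3·(2M3+M4)/6=-379/336
seg 4: a=-1, c=M4/2=527/672, d=(M5−M4)/(6·3)=-527/6048, b=Δ4−h4·(2M4+M5)/6=-101/112
t_q=6 → seg 2, τ=1; S=3+-197/336·τ+269/672·τ²+-5/28·τ³=253/96

  seg 0: a=-3 b=731/224 c=0 d=-625/6048
  seg 1: a=4 b=53/112 c=-625/672 d=149/672
  seg 2: a=3 b=-197/336 c=269/672 d=-5/28
  seg 3: a=2 b=-379/336 c=-451/672 d=163/672
  seg 4: a=-1 b=-101/112 c=527/672 d=-527/6048
S(6) = 253/96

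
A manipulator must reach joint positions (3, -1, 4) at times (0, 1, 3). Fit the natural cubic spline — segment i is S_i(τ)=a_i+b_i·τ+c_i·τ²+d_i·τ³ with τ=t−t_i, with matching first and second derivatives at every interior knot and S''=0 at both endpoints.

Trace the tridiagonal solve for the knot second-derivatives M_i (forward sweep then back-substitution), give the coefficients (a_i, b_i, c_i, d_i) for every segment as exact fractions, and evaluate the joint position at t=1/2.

  seg 0: a=3 b=-61/12 c=0 d=13/12
  seg 1: a=-1 b=-11/6 c=13/4 d=-13/24
S(1/2) = 19/32

Δ: Δ0=-4, Δ1=5/2
row 1: diag=6, rhs=39; c'=1/3, d'=13/2
back: M1=13/2
M: M0=0, M1=13/2, M2=0
seg 0: a=3, c=M0/2=0, d=(M1−M0)/(6·1)=13/12, b=Δ0−h0·(2M0+M1)/6=-61/12
seg 1: a=-1, c=M1/2=13/4, d=(M2−M1)/(6·2)=-13/24, b=Δ1−h1·(2M1+M2)/6=-11/6
t_q=1/2 → seg 0, τ=1/2; S=3+-61/12·τ+0·τ²+13/12·τ³=19/32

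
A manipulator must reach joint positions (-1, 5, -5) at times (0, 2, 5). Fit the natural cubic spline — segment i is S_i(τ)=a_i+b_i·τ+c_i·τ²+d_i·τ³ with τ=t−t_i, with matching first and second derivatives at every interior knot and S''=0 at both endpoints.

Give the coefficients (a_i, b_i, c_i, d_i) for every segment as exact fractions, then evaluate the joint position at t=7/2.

  seg 0: a=-1 b=64/15 c=0 d=-19/60
  seg 1: a=5 b=7/15 c=-19/10 d=19/90
S(7/2) = 171/80

Δ: Δ0=3, Δ1=-10/3
row 1: diag=10, rhs=-38; c'=3/10, d'=-19/5
back: M1=-19/5
M: M0=0, M1=-19/5, M2=0
seg 0: a=-1, c=M0/2=0, d=(M1−M0)/(6·2)=-19/60, b=Δ0−h0·(2M0+M1)/6=64/15
seg 1: a=5, c=M1/2=-19/10, d=(M2−M1)/(6·3)=19/90, b=Δ1−h1·(2M1+M2)/6=7/15
t_q=7/2 → seg 1, τ=3/2; S=5+7/15·τ+-19/10·τ²+19/90·τ³=171/80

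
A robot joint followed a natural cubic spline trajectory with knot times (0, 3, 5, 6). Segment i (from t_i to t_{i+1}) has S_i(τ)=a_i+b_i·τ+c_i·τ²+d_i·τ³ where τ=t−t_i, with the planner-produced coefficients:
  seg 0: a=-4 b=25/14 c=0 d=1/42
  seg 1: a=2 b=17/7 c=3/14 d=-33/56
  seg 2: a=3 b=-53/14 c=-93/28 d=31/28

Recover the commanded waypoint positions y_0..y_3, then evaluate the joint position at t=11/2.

y_0 = S_0(0) = a_0 = -4
y_1 = S_1(0) = a_1 = 2
y_2 = S_2(0) = a_2 = 3
y_3 = S_2(1) = -3
t_q=11/2 is in segment 2 (τ=1/2); S_2(τ)=93/224

y_0=-4 y_1=2 y_2=3 y_3=-3
S(11/2) = 93/224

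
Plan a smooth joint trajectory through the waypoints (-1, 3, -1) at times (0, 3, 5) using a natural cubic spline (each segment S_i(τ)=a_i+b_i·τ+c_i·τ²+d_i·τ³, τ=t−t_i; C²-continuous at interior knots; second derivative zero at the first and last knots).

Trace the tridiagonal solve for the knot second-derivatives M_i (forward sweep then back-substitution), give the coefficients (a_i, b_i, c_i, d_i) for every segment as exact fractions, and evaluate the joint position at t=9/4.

  seg 0: a=-1 b=7/3 c=0 d=-1/9
  seg 1: a=3 b=-2/3 c=-1 d=1/6
S(9/4) = 191/64

Δ: Δ0=4/3, Δ1=-2
row 1: diag=10, rhs=-20; c'=1/5, d'=-2
back: M1=-2
M: M0=0, M1=-2, M2=0
seg 0: a=-1, c=M0/2=0, d=(M1−M0)/(6·3)=-1/9, b=Δ0−h0·(2M0+M1)/6=7/3
seg 1: a=3, c=M1/2=-1, d=(M2−M1)/(6·2)=1/6, b=Δ1−h1·(2M1+M2)/6=-2/3
t_q=9/4 → seg 0, τ=9/4; S=-1+7/3·τ+0·τ²+-1/9·τ³=191/64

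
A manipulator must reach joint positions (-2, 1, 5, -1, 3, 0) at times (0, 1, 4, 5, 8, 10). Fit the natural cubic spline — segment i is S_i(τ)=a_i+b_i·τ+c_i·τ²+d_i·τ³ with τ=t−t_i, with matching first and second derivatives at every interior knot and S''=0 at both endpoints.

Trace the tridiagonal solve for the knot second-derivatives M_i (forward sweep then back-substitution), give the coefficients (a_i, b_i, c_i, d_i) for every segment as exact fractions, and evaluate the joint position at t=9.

Δ: Δ0=3, Δ1=4/3, Δ2=-6, Δ3=4/3, Δ4=-3/2
row 1: diag=8, rhs=-10; c'=3/8, d'=-5/4
row 2: denom=8−3·3/8=55/8; d'=(-44−3·-5/4)/(55/8)=-322/55
row 3: denom=8−1·8/55=432/55; d'=(44−1·-322/55)/(432/55)=457/72
row 4: denom=10−3·55/144=425/48; d'=(-17−3·457/72)/(425/48)=-346/85
back: M4=-346/85
back: M3=457/72−55/144·-346/85=403/51
back: M2=-322/55−8/55·403/51=-1786/255
back: M1=-5/4−3/8·-1786/255=117/85
M: M0=0, M1=117/85, M2=-1786/255, M3=403/51, M4=-346/85, M5=0
seg 0: a=-2, c=M0/2=0, d=(M1−M0)/(6·1)=39/170, b=Δ0−h0·(2M0+M1)/6=471/170
seg 1: a=1, c=M1/2=117/170, d=(M2−M1)/(6·3)=-2137/4590, b=Δ1−h1·(2M1+M2)/6=294/85
seg 2: a=5, c=M2/2=-893/255, d=(M3−M2)/(6·1)=1267/510, b=Δ2−h2·(2M2+M3)/6=-847/170
seg 3: a=-1, c=M3/2=403/102, d=(M4−M3)/(6·3)=-3053/4590, b=Δ3−h3·(2M3+M4)/6=-68/15
seg 4: a=3, c=M4/2=-173/85, d=(M5−M4)/(6·2)=173/510, b=Δ4−h4·(2M4+M5)/6=619/510
t_q=9 → seg 4, τ=1; S=3+619/510·τ+-173/85·τ²+173/510·τ³=214/85

  seg 0: a=-2 b=471/170 c=0 d=39/170
  seg 1: a=1 b=294/85 c=117/170 d=-2137/4590
  seg 2: a=5 b=-847/170 c=-893/255 d=1267/510
  seg 3: a=-1 b=-68/15 c=403/102 d=-3053/4590
  seg 4: a=3 b=619/510 c=-173/85 d=173/510
S(9) = 214/85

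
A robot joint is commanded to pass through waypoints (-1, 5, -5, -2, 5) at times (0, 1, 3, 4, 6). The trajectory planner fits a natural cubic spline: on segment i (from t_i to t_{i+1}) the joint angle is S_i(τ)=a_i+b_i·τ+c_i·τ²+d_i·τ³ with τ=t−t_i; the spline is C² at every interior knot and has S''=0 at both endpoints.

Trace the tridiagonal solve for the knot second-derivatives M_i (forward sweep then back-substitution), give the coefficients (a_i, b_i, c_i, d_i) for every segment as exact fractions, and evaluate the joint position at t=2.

  seg 0: a=-1 b=266/31 c=0 d=-80/31
  seg 1: a=5 b=26/31 c=-240/31 d=299/124
  seg 2: a=-5 b=-37/31 c=417/62 d=-157/62
  seg 3: a=-2 b=289/62 c=-27/31 d=9/62
S(2) = 63/124

Δ: Δ0=6, Δ1=-5, Δ2=3, Δ3=7/2
row 1: diag=6, rhs=-66; c'=1/3, d'=-11
row 2: denom=6−2·1/3=16/3; d'=(48−2·-11)/(16/3)=105/8
row 3: denom=6−1·3/16=93/16; d'=(3−1·105/8)/(93/16)=-54/31
back: M3=-54/31
back: M2=105/8−3/16·-54/31=417/31
back: M1=-11−1/3·417/31=-480/31
M: M0=0, M1=-480/31, M2=417/31, M3=-54/31, M4=0
seg 0: a=-1, c=M0/2=0, d=(M1−M0)/(6·1)=-80/31, b=Δ0−h0·(2M0+M1)/6=266/31
seg 1: a=5, c=M1/2=-240/31, d=(M2−M1)/(6·2)=299/124, b=Δ1−h1·(2M1+M2)/6=26/31
seg 2: a=-5, c=M2/2=417/62, d=(M3−M2)/(6·1)=-157/62, b=Δ2−h2·(2M2+M3)/6=-37/31
seg 3: a=-2, c=M3/2=-27/31, d=(M4−M3)/(6·2)=9/62, b=Δ3−h3·(2M3+M4)/6=289/62
t_q=2 → seg 1, τ=1; S=5+26/31·τ+-240/31·τ²+299/124·τ³=63/124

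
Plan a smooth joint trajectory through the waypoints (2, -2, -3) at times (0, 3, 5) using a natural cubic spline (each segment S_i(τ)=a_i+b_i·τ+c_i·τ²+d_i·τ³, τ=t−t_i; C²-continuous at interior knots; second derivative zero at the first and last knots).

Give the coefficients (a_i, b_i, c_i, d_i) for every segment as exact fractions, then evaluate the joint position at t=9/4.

  seg 0: a=2 b=-19/12 c=0 d=1/36
  seg 1: a=-2 b=-5/6 c=1/4 d=-1/24
S(9/4) = -319/256

Δ: Δ0=-4/3, Δ1=-1/2
row 1: diag=10, rhs=5; c'=1/5, d'=1/2
back: M1=1/2
M: M0=0, M1=1/2, M2=0
seg 0: a=2, c=M0/2=0, d=(M1−M0)/(6·3)=1/36, b=Δ0−h0·(2M0+M1)/6=-19/12
seg 1: a=-2, c=M1/2=1/4, d=(M2−M1)/(6·2)=-1/24, b=Δ1−h1·(2M1+M2)/6=-5/6
t_q=9/4 → seg 0, τ=9/4; S=2+-19/12·τ+0·τ²+1/36·τ³=-319/256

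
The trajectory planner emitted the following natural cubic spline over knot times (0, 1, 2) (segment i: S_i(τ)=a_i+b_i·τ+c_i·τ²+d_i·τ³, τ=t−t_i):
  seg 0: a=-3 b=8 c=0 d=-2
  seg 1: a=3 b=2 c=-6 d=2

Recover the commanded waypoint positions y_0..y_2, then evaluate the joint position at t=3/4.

y_0 = S_0(0) = a_0 = -3
y_1 = S_1(0) = a_1 = 3
y_2 = S_1(1) = 1
t_q=3/4 is in segment 0 (τ=3/4); S_0(τ)=69/32

y_0=-3 y_1=3 y_2=1
S(3/4) = 69/32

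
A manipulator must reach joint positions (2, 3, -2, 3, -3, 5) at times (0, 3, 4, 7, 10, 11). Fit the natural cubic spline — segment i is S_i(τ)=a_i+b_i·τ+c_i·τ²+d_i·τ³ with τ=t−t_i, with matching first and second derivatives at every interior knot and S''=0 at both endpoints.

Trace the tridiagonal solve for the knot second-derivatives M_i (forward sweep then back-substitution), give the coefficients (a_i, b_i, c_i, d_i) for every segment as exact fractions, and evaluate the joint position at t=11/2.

  seg 0: a=2 b=4631/1635 c=0 d=-454/1635
  seg 1: a=3 b=-7627/1635 c=-1362/545 d=3538/1635
  seg 2: a=-2 b=-1037/327 c=2176/545 d=-11674/14715
  seg 3: a=3 b=-1039/1635 c=-5146/1635 d=13207/14715
  seg 4: a=-3 b=7706/1635 c=2687/545 d=-2687/1635
S(11/2) = -983/2180

Δ: Δ0=1/3, Δ1=-5, Δ2=5/3, Δ3=-2, Δ4=8
row 1: diag=8, rhs=-32; c'=1/8, d'=-4
row 2: denom=8−1·1/8=63/8; d'=(40−1·-4)/(63/8)=352/63
row 3: denom=12−3·8/21=76/7; d'=(-22−3·352/63)/(76/7)=-407/114
row 4: denom=8−3·21/76=545/76; d'=(60−3·-407/114)/(545/76)=5374/545
back: M4=5374/545
back: M3=-407/114−21/76·5374/545=-10292/1635
back: M2=352/63−8/21·-10292/1635=4352/545
back: M1=-4−1/8·4352/545=-2724/545
M: M0=0, M1=-2724/545, M2=4352/545, M3=-10292/1635, M4=5374/545, M5=0
seg 0: a=2, c=M0/2=0, d=(M1−M0)/(6·3)=-454/1635, b=Δ0−h0·(2M0+M1)/6=4631/1635
seg 1: a=3, c=M1/2=-1362/545, d=(M2−M1)/(6·1)=3538/1635, b=Δ1−h1·(2M1+M2)/6=-7627/1635
seg 2: a=-2, c=M2/2=2176/545, d=(M3−M2)/(6·3)=-11674/14715, b=Δ2−h2·(2M2+M3)/6=-1037/327
seg 3: a=3, c=M3/2=-5146/1635, d=(M4−M3)/(6·3)=13207/14715, b=Δ3−h3·(2M3+M4)/6=-1039/1635
seg 4: a=-3, c=M4/2=2687/545, d=(M5−M4)/(6·1)=-2687/1635, b=Δ4−h4·(2M4+M5)/6=7706/1635
t_q=11/2 → seg 2, τ=3/2; S=-2+-1037/327·τ+2176/545·τ²+-11674/14715·τ³=-983/2180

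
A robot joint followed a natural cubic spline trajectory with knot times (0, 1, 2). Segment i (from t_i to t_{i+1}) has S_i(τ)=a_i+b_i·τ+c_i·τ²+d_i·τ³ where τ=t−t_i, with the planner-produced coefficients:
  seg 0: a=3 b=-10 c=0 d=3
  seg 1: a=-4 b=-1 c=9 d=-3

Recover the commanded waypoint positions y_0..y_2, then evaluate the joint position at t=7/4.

y_0=3 y_1=-4 y_2=1
S(7/4) = -61/64

y_0 = S_0(0) = a_0 = 3
y_1 = S_1(0) = a_1 = -4
y_2 = S_1(1) = 1
t_q=7/4 is in segment 1 (τ=3/4); S_1(τ)=-61/64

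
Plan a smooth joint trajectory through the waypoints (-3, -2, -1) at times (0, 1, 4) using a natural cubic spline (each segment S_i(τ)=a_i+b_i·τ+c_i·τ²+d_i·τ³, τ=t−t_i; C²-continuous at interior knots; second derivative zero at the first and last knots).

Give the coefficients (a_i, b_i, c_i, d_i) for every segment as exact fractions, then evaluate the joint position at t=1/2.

  seg 0: a=-3 b=13/12 c=0 d=-1/12
  seg 1: a=-2 b=5/6 c=-1/4 d=1/36
S(1/2) = -79/32

Δ: Δ0=1, Δ1=1/3
row 1: diag=8, rhs=-4; c'=3/8, d'=-1/2
back: M1=-1/2
M: M0=0, M1=-1/2, M2=0
seg 0: a=-3, c=M0/2=0, d=(M1−M0)/(6·1)=-1/12, b=Δ0−h0·(2M0+M1)/6=13/12
seg 1: a=-2, c=M1/2=-1/4, d=(M2−M1)/(6·3)=1/36, b=Δ1−h1·(2M1+M2)/6=5/6
t_q=1/2 → seg 0, τ=1/2; S=-3+13/12·τ+0·τ²+-1/12·τ³=-79/32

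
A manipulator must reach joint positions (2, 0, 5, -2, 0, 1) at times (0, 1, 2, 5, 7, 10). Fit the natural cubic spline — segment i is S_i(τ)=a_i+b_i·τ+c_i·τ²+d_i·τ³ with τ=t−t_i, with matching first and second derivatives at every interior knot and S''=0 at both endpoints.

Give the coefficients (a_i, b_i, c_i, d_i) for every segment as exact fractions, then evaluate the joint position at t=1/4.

  seg 0: a=2 b=-5393/1308 c=0 d=2777/1308
  seg 1: a=0 b=1469/654 c=2777/436 d=-4729/1308
  seg 2: a=5 b=5413/1308 c=-488/109 d=9103/11772
  seg 3: a=-2 b=-1207/654 c=3247/1308 d=-231/436
  seg 4: a=0 b=1129/654 c=-911/1308 d=911/11772
S(1/4) = 27971/27904

Δ: Δ0=-2, Δ1=5, Δ2=-7/3, Δ3=1, Δ4=1/3
row 1: diag=4, rhs=42; c'=1/4, d'=21/2
row 2: denom=8−1·1/4=31/4; d'=(-44−1·21/2)/(31/4)=-218/31
row 3: denom=10−3·12/31=274/31; d'=(20−3·-218/31)/(274/31)=637/137
row 4: denom=10−2·31/137=1308/137; d'=(-4−2·637/137)/(1308/137)=-911/654
back: M4=-911/654
back: M3=637/137−31/137·-911/654=3247/654
back: M2=-218/31−12/31·3247/654=-976/109
back: M1=21/2−1/4·-976/109=2777/218
M: M0=0, M1=2777/218, M2=-976/109, M3=3247/654, M4=-911/654, M5=0
seg 0: a=2, c=M0/2=0, d=(M1−M0)/(6·1)=2777/1308, b=Δ0−h0·(2M0+M1)/6=-5393/1308
seg 1: a=0, c=M1/2=2777/436, d=(M2−M1)/(6·1)=-4729/1308, b=Δ1−h1·(2M1+M2)/6=1469/654
seg 2: a=5, c=M2/2=-488/109, d=(M3−M2)/(6·3)=9103/11772, b=Δ2−h2·(2M2+M3)/6=5413/1308
seg 3: a=-2, c=M3/2=3247/1308, d=(M4−M3)/(6·2)=-231/436, b=Δ3−h3·(2M3+M4)/6=-1207/654
seg 4: a=0, c=M4/2=-911/1308, d=(M5−M4)/(6·3)=911/11772, b=Δ4−h4·(2M4+M5)/6=1129/654
t_q=1/4 → seg 0, τ=1/4; S=2+-5393/1308·τ+0·τ²+2777/1308·τ³=27971/27904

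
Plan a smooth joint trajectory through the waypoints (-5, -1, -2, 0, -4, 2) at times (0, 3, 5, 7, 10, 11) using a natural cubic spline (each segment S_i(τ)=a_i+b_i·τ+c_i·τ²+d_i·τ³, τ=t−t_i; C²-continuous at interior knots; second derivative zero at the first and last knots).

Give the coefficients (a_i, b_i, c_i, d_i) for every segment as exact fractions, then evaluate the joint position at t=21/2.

  seg 0: a=-5 b=10843/5076 c=0 d=-4075/45684
  seg 1: a=-1 b=-691/2538 c=-4075/5076 d=3497/10152
  seg 2: a=-2 b=275/423 c=1604/1269 d=-691/1269
  seg 3: a=0 b=-1051/1269 c=-2542/1269 d=6985/11421
  seg 4: a=-4 b=4652/1269 c=1481/423 d=-1481/1269
S(21/2) = -4865/3384

Δ: Δ0=4/3, Δ1=-1/2, Δ2=1, Δ3=-4/3, Δ4=6
row 1: diag=10, rhs=-11; c'=1/5, d'=-11/10
row 2: denom=8−2·1/5=38/5; d'=(9−2·-11/10)/(38/5)=28/19
row 3: denom=10−2·5/19=180/19; d'=(-14−2·28/19)/(180/19)=-161/90
row 4: denom=8−3·19/60=141/20; d'=(44−3·-161/90)/(141/20)=2962/423
back: M4=2962/423
back: M3=-161/90−19/60·2962/423=-5084/1269
back: M2=28/19−5/19·-5084/1269=3208/1269
back: M1=-11/10−1/5·3208/1269=-4075/2538
M: M0=0, M1=-4075/2538, M2=3208/1269, M3=-5084/1269, M4=2962/423, M5=0
seg 0: a=-5, c=M0/2=0, d=(M1−M0)/(6·3)=-4075/45684, b=Δ0−h0·(2M0+M1)/6=10843/5076
seg 1: a=-1, c=M1/2=-4075/5076, d=(M2−M1)/(6·2)=3497/10152, b=Δ1−h1·(2M1+M2)/6=-691/2538
seg 2: a=-2, c=M2/2=1604/1269, d=(M3−M2)/(6·2)=-691/1269, b=Δ2−h2·(2M2+M3)/6=275/423
seg 3: a=0, c=M3/2=-2542/1269, d=(M4−M3)/(6·3)=6985/11421, b=Δ3−h3·(2M3+M4)/6=-1051/1269
seg 4: a=-4, c=M4/2=1481/423, d=(M5−M4)/(6·1)=-1481/1269, b=Δ4−h4·(2M4+M5)/6=4652/1269
t_q=21/2 → seg 4, τ=1/2; S=-4+4652/1269·τ+1481/423·τ²+-1481/1269·τ³=-4865/3384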